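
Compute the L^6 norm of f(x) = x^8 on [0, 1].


Step 1: ||f||_6 = (integral_0^1 |x^8|^6 dx)^(1/6)
     = (integral_0^1 x^48 dx)^(1/6)
Step 2: integral_0^1 x^48 dx = [x^49/(49)] from 0 to 1 = 1^49/49
     = 1/49 = 0.020408
Step 3: ||f||_6 = (0.020408)^(1/6) = 0.522758


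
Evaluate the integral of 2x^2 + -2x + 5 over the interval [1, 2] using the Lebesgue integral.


The Lebesgue integral of a Riemann-integrable function agrees with the Riemann integral.
Antiderivative F(x) = (2/3)x^3 + (-2/2)x^2 + 5x
F(2) = (2/3)*2^3 + (-2/2)*2^2 + 5*2
     = (2/3)*8 + (-2/2)*4 + 5*2
     = 5.333333 + -4 + 10
     = 11.333333
F(1) = 4.666667
Integral = F(2) - F(1) = 11.333333 - 4.666667 = 6.666667


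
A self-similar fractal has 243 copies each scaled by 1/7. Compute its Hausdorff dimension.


For a self-similar set with N copies scaled by 1/r:
dim_H = log(N)/log(r) = log(243)/log(7)
= 5.493061/1.94591
= 2.822875


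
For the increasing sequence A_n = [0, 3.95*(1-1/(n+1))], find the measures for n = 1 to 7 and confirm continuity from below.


By continuity of measure from below: if A_n increases to A, then m(A_n) -> m(A).
Here A = [0, 3.95], so m(A) = 3.95
Step 1: a_1 = 3.95*(1 - 1/2) = 1.975, m(A_1) = 1.975
Step 2: a_2 = 3.95*(1 - 1/3) = 2.6333, m(A_2) = 2.6333
Step 3: a_3 = 3.95*(1 - 1/4) = 2.9625, m(A_3) = 2.9625
Step 4: a_4 = 3.95*(1 - 1/5) = 3.16, m(A_4) = 3.16
Step 5: a_5 = 3.95*(1 - 1/6) = 3.2917, m(A_5) = 3.2917
Step 6: a_6 = 3.95*(1 - 1/7) = 3.3857, m(A_6) = 3.3857
Step 7: a_7 = 3.95*(1 - 1/8) = 3.4563, m(A_7) = 3.4563
Limit: m(A_n) -> m([0,3.95]) = 3.95


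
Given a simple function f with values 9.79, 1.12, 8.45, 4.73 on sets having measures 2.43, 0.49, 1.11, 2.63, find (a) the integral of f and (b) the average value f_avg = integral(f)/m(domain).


Step 1: Integral = sum(value_i * measure_i)
= 9.79*2.43 + 1.12*0.49 + 8.45*1.11 + 4.73*2.63
= 23.7897 + 0.5488 + 9.3795 + 12.4399
= 46.1579
Step 2: Total measure of domain = 2.43 + 0.49 + 1.11 + 2.63 = 6.66
Step 3: Average value = 46.1579 / 6.66 = 6.930616


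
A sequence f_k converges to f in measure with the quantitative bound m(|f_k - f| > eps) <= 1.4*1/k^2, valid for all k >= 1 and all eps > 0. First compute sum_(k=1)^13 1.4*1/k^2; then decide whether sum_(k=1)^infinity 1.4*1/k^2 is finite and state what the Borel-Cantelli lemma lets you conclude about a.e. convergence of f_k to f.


Step 1: List the terms 1.4*1/k^2 for k = 1 to 13:
  k=1: 1.4
  k=2: 0.35
  k=3: 0.155556
  k=4: 0.0875
  k=5: 0.056
  k=6: 0.038889
  k=7: 0.028571
  k=8: 0.021875
  k=9: 0.017284
  k=10: 0.014
  k=11: 0.01157
  k=12: 0.009722
  k=13: 0.008284
Step 2: Partial sum = 1.4 + 0.35 + 0.155556 + 0.0875 + 0.056 + 0.038889 + 0.028571 + 0.021875 + 0.017284 + 0.014 + 0.01157 + 0.009722 + 0.008284
     = 2.199251
Step 3: The full series sum_(k>=1) 1.4*1/k^2 converges (p-series with p = 2 > 1; a constant multiple of a convergent series converges).
Step 4: Fix eps > 0. Since sum_k m(|f_k - f| > eps) < infinity, the Borel-Cantelli lemma gives
        m(limsup_k {|f_k - f| > eps}) = 0, i.e. for a.e. x, |f_k(x) - f(x)| <= eps for all large k.
        Applying this with eps = 1/j for j = 1, 2, ... and intersecting the countably many full-measure sets,
        for a.e. x we get limsup_k |f_k(x) - f(x)| <= 1/j for every j, hence f_k -> f almost everywhere.
Conclusion: series converges; Borel-Cantelli yields f_k -> f a.e.


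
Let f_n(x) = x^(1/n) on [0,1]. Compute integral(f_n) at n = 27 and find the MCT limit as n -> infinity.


At n = 27: f_27(x) = x^(1/27).
Step 1: integral(x^(1/27), 0, 1) = [x^(1/27+1) / (1/27+1)] from 0 to 1
     = 1 / (1/27 + 1) = 1 / ((27+1)/27) = 27/(27+1)
     = 27/28 = 0.964286
Step 2: As n -> infinity, f_n(x) = x^(1/n) -> 1 for x in (0,1], and f_n is increasing in n.
By MCT, lim_n integral(f_n) = integral(lim_n f_n) = integral(1, 0, 1) = 1.
Step 3: Verify convergence: 27/28 = 0.964286 -> 1


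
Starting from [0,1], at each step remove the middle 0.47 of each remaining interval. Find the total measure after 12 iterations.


Step 1: At each step, fraction remaining = 1 - 0.47 = 0.53
Step 2: After 12 steps, measure = (0.53)^12
Result = 4.912589e-04


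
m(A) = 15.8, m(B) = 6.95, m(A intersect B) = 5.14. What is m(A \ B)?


m(A \ B) = m(A) - m(A n B)
= 15.8 - 5.14
= 10.66


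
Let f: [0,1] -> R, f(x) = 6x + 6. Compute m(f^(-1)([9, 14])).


f^(-1)([9, 14]) = {x : 9 <= 6x + 6 <= 14}
Solving: (9 - 6)/6 <= x <= (14 - 6)/6
= [0.5, 1.333333]
Intersecting with [0,1]: [0.5, 1]
Measure = 1 - 0.5 = 0.5


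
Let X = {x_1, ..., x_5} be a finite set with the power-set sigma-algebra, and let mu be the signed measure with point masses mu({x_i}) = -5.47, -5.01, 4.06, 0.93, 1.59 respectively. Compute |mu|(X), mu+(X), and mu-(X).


Step 1: Every measurable set is a union of atoms (the cells / points), so a Hahn decomposition is
  obtained by grouping atoms by sign: P = union of atoms with mu > 0, N = union of the remaining atoms.
  Atoms in P (indices): 3, 4, 5;  atoms in N (indices): 1, 2
  Positive values: 4.06, 0.93, 1.59
  Negative values: -5.47, -5.01
Step 2: mu+(X) = mu(P) = sum of positive atom values = 6.58
Step 3: mu-(X) = -mu(N) = sum of |negative atom values| = 10.48
Step 4: |mu|(X) = mu+(X) + mu-(X) = 6.58 + 10.48 = 17.06


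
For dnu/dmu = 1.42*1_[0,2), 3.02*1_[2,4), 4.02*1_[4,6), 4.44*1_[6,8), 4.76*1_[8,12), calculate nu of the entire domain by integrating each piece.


Integrate each piece of the Radon-Nikodym derivative:
Step 1: integral_0^2 1.42 dx = 1.42*(2-0) = 1.42*2 = 2.84
Step 2: integral_2^4 3.02 dx = 3.02*(4-2) = 3.02*2 = 6.04
Step 3: integral_4^6 4.02 dx = 4.02*(6-4) = 4.02*2 = 8.04
Step 4: integral_6^8 4.44 dx = 4.44*(8-6) = 4.44*2 = 8.88
Step 5: integral_8^12 4.76 dx = 4.76*(12-8) = 4.76*4 = 19.04
Total: 2.84 + 6.04 + 8.04 + 8.88 + 19.04 = 44.84


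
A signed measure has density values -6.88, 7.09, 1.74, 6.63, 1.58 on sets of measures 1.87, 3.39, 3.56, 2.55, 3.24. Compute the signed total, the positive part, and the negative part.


Step 1: Compute signed measure on each set:
  Set 1: -6.88 * 1.87 = -12.8656
  Set 2: 7.09 * 3.39 = 24.0351
  Set 3: 1.74 * 3.56 = 6.1944
  Set 4: 6.63 * 2.55 = 16.9065
  Set 5: 1.58 * 3.24 = 5.1192
Step 2: Total signed measure = (-12.8656) + (24.0351) + (6.1944) + (16.9065) + (5.1192)
     = 39.3896
Step 3: Positive part mu+(X) = sum of positive contributions = 52.2552
Step 4: Negative part mu-(X) = |sum of negative contributions| = 12.8656


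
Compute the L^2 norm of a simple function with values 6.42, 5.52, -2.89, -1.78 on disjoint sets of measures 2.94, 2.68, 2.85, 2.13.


Step 1: Compute |f_i|^2 for each value:
  |6.42|^2 = 41.2164
  |5.52|^2 = 30.4704
  |-2.89|^2 = 8.3521
  |-1.78|^2 = 3.1684
Step 2: Multiply by measures and sum:
  41.2164 * 2.94 = 121.176216
  30.4704 * 2.68 = 81.660672
  8.3521 * 2.85 = 23.803485
  3.1684 * 2.13 = 6.748692
Sum = 121.176216 + 81.660672 + 23.803485 + 6.748692 = 233.389065
Step 3: Take the p-th root:
||f||_2 = (233.389065)^(1/2) = 15.277076


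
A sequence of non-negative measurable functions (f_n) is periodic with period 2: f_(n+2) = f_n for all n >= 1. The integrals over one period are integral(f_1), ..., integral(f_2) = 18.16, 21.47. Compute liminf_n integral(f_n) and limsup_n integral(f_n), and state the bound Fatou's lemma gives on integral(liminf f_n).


The sequence (integral(f_n)) is periodic with period 2, repeating the values 18.16, 21.47 indefinitely.
Step 1: For a periodic sequence, every tail (a_m, a_(m+1), ...) contains all 2 period values infinitely often.
Step 2: Hence inf of every tail = min of the period values = min(18.16, 21.47) = 18.16.
        liminf_n integral(f_n) = sup over m of (inf of tail from m) = 18.16.
Step 3: Similarly sup of every tail = max of the period values = 21.47.
        limsup_n integral(f_n) = 21.47.
Step 4: Fatou's lemma: integral(liminf_n f_n) <= liminf_n integral(f_n) = 18.16.
        So the integral of the pointwise liminf is at most 18.16.


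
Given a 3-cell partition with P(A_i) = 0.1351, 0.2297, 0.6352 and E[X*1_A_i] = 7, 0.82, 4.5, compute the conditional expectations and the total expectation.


For each cell A_i: E[X|A_i] = E[X*1_A_i] / P(A_i)
Step 1: E[X|A_1] = 7 / 0.1351 = 51.813472
Step 2: E[X|A_2] = 0.82 / 0.2297 = 3.569874
Step 3: E[X|A_3] = 4.5 / 0.6352 = 7.084383
Verification: E[X] = sum E[X*1_A_i] = 7 + 0.82 + 4.5 = 12.32


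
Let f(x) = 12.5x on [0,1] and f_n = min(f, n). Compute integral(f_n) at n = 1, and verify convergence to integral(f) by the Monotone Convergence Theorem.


f(x) = 12.5x on [0,1]; f_n(x) = min(12.5x, n). At n = 1:
Step 1: f(x) reaches 1 at x = 1/12.5 = 0.08
Step 2: integral(f_1) = integral(12.5x, 0, 0.08) + integral(1, 0.08, 1)
       = 12.5*0.08^2/2 + 1*(1 - 0.08)
       = 0.04 + 0.92
       = 0.96
Step 3: As n -> infinity, f_n increases to f, so by MCT integral(f_n) -> integral(f) = 12.5/2 = 6.25.
Convergence: integral(f_1) = 0.96 -> 6.25 as n -> infinity


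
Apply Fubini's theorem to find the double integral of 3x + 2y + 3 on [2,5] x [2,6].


By Fubini, integrate in x first, then y.
Step 1: Fix y, integrate over x in [2,5]:
  integral(3x + 2y + 3, x=2..5)
  = 3*(5^2 - 2^2)/2 + (2y + 3)*(5 - 2)
  = 31.5 + (2y + 3)*3
  = 31.5 + 6y + 9
  = 40.5 + 6y
Step 2: Integrate over y in [2,6]:
  integral(40.5 + 6y, y=2..6)
  = 40.5*4 + 6*(6^2 - 2^2)/2
  = 162 + 96
  = 258


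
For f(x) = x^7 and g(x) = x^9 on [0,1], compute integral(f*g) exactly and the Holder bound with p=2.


Step 1: Exact integral of f*g = integral(x^16, 0, 1) = 1/17
     = 0.058824
Step 2: Holder bound with p=2, q=2:
  ||f||_p = (integral x^14 dx)^(1/2) = (1/15)^(1/2) = 0.258199
  ||g||_q = (integral x^18 dx)^(1/2) = (1/19)^(1/2) = 0.229416
Step 3: Holder bound = ||f||_p * ||g||_q = 0.258199 * 0.229416 = 0.059235
Verification: 0.058824 <= 0.059235 (Holder holds)


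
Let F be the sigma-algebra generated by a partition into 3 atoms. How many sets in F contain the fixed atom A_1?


Each element of F is a union of some subset S of the 3 atoms.
The element contains A_1 iff A_1 is in S.
So we count subsets S of {A_1,...,A_3} with A_1 in S: choose freely among the other 2 atoms.
Count = 2^(3-1) = 2^2 = 4.


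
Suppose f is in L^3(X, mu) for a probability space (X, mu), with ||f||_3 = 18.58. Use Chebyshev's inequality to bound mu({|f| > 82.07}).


Chebyshev/Markov inequality: mu(|f| > eps) <= (||f||_p / eps)^p
Step 1: ||f||_3 / eps = 18.58 / 82.07 = 0.226392
Step 2: Raise to power p = 3:
  (0.226392)^3 = 0.011603
Step 3: Therefore mu(|f| > 82.07) <= 0.011603


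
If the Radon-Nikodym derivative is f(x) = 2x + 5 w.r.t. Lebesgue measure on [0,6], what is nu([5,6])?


nu(A) = integral_A (dnu/dmu) dmu = integral_5^6 (2x + 5) dx
Step 1: Antiderivative F(x) = (2/2)x^2 + 5x
Step 2: F(6) = (2/2)*6^2 + 5*6 = 36 + 30 = 66
Step 3: F(5) = (2/2)*5^2 + 5*5 = 25 + 25 = 50
Step 4: nu([5,6]) = F(6) - F(5) = 66 - 50 = 16


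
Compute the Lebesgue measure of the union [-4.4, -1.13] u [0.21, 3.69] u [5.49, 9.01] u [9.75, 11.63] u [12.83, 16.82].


For pairwise disjoint intervals, m(union) = sum of lengths.
= (-1.13 - -4.4) + (3.69 - 0.21) + (9.01 - 5.49) + (11.63 - 9.75) + (16.82 - 12.83)
= 3.27 + 3.48 + 3.52 + 1.88 + 3.99
= 16.14


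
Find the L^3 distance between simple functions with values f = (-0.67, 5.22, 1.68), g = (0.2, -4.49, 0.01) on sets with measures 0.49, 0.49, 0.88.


Step 1: Compute differences f_i - g_i:
  -0.67 - 0.2 = -0.87
  5.22 - -4.49 = 9.71
  1.68 - 0.01 = 1.67
Step 2: Compute |diff|^3 * measure for each set:
  |-0.87|^3 * 0.49 = 0.658503 * 0.49 = 0.322666
  |9.71|^3 * 0.49 = 915.498611 * 0.49 = 448.594319
  |1.67|^3 * 0.88 = 4.657463 * 0.88 = 4.098567
Step 3: Sum = 453.015553
Step 4: ||f-g||_3 = (453.015553)^(1/3) = 7.680174


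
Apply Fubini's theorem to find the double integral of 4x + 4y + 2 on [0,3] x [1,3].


By Fubini, integrate in x first, then y.
Step 1: Fix y, integrate over x in [0,3]:
  integral(4x + 4y + 2, x=0..3)
  = 4*(3^2 - 0^2)/2 + (4y + 2)*(3 - 0)
  = 18 + (4y + 2)*3
  = 18 + 12y + 6
  = 24 + 12y
Step 2: Integrate over y in [1,3]:
  integral(24 + 12y, y=1..3)
  = 24*2 + 12*(3^2 - 1^2)/2
  = 48 + 48
  = 96


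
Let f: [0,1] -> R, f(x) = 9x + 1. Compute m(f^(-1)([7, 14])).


f^(-1)([7, 14]) = {x : 7 <= 9x + 1 <= 14}
Solving: (7 - 1)/9 <= x <= (14 - 1)/9
= [0.666667, 1.444444]
Intersecting with [0,1]: [0.666667, 1]
Measure = 1 - 0.666667 = 0.333333


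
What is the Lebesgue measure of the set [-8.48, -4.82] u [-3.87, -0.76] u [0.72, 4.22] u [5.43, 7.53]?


For pairwise disjoint intervals, m(union) = sum of lengths.
= (-4.82 - -8.48) + (-0.76 - -3.87) + (4.22 - 0.72) + (7.53 - 5.43)
= 3.66 + 3.11 + 3.5 + 2.1
= 12.37


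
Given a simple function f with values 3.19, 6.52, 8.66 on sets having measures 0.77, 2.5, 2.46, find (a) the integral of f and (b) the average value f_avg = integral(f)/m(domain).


Step 1: Integral = sum(value_i * measure_i)
= 3.19*0.77 + 6.52*2.5 + 8.66*2.46
= 2.4563 + 16.3 + 21.3036
= 40.0599
Step 2: Total measure of domain = 0.77 + 2.5 + 2.46 = 5.73
Step 3: Average value = 40.0599 / 5.73 = 6.991257


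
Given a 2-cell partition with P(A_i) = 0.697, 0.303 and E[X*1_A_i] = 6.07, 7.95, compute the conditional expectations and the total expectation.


For each cell A_i: E[X|A_i] = E[X*1_A_i] / P(A_i)
Step 1: E[X|A_1] = 6.07 / 0.697 = 8.708752
Step 2: E[X|A_2] = 7.95 / 0.303 = 26.237624
Verification: E[X] = sum E[X*1_A_i] = 6.07 + 7.95 = 14.02


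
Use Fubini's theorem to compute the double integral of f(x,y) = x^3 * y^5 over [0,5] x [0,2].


By Fubini's theorem, the double integral factors as a product of single integrals:
Step 1: integral_0^5 x^3 dx = [x^4/4] from 0 to 5
     = 5^4/4 = 156.25
Step 2: integral_0^2 y^5 dy = [y^6/6] from 0 to 2
     = 2^6/6 = 10.666667
Step 3: Double integral = 156.25 * 10.666667 = 1666.666667


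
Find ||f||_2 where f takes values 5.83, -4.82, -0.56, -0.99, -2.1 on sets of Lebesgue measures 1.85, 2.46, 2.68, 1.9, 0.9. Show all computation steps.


Step 1: Compute |f_i|^2 for each value:
  |5.83|^2 = 33.9889
  |-4.82|^2 = 23.2324
  |-0.56|^2 = 0.3136
  |-0.99|^2 = 0.9801
  |-2.1|^2 = 4.41
Step 2: Multiply by measures and sum:
  33.9889 * 1.85 = 62.879465
  23.2324 * 2.46 = 57.151704
  0.3136 * 2.68 = 0.840448
  0.9801 * 1.9 = 1.86219
  4.41 * 0.9 = 3.969
Sum = 62.879465 + 57.151704 + 0.840448 + 1.86219 + 3.969 = 126.702807
Step 3: Take the p-th root:
||f||_2 = (126.702807)^(1/2) = 11.256234


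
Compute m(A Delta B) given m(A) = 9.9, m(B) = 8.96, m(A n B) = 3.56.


m(A Delta B) = m(A) + m(B) - 2*m(A n B)
= 9.9 + 8.96 - 2*3.56
= 9.9 + 8.96 - 7.12
= 11.74


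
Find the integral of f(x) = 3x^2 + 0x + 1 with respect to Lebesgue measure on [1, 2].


The Lebesgue integral of a Riemann-integrable function agrees with the Riemann integral.
Antiderivative F(x) = (3/3)x^3 + (0/2)x^2 + 1x
F(2) = (3/3)*2^3 + (0/2)*2^2 + 1*2
     = (3/3)*8 + (0/2)*4 + 1*2
     = 8 + 0.0 + 2
     = 10
F(1) = 2
Integral = F(2) - F(1) = 10 - 2 = 8


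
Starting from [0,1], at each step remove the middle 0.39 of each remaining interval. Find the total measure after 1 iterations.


Step 1: At each step, fraction remaining = 1 - 0.39 = 0.61
Step 2: After 1 steps, measure = (0.61)^1
Step 3: Computing the power step by step:
  After step 1: 0.61
Result = 0.61


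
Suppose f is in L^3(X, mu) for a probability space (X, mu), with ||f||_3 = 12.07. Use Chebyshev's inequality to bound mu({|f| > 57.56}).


Chebyshev/Markov inequality: mu(|f| > eps) <= (||f||_p / eps)^p
Step 1: ||f||_3 / eps = 12.07 / 57.56 = 0.209694
Step 2: Raise to power p = 3:
  (0.209694)^3 = 0.009221
Step 3: Therefore mu(|f| > 57.56) <= 0.009221


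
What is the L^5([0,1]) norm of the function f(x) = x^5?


Step 1: ||f||_5 = (integral_0^1 |x^5|^5 dx)^(1/5)
     = (integral_0^1 x^25 dx)^(1/5)
Step 2: integral_0^1 x^25 dx = [x^26/(26)] from 0 to 1 = 1^26/26
     = 1/26 = 0.038462
Step 3: ||f||_5 = (0.038462)^(1/5) = 0.521201


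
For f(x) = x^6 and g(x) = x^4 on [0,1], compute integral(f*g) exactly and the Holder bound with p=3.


Step 1: Exact integral of f*g = integral(x^10, 0, 1) = 1/11
     = 0.090909
Step 2: Holder bound with p=3, q=1.5:
  ||f||_p = (integral x^18 dx)^(1/3) = (1/19)^(1/3) = 0.374756
  ||g||_q = (integral x^6 dx)^(1/1.5) = (1/7)^(1/1.5) = 0.273276
Step 3: Holder bound = ||f||_p * ||g||_q = 0.374756 * 0.273276 = 0.102412
Verification: 0.090909 <= 0.102412 (Holder holds)


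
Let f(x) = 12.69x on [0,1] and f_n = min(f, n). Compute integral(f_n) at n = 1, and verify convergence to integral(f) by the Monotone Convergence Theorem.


f(x) = 12.69x on [0,1]; f_n(x) = min(12.69x, n). At n = 1:
Step 1: f(x) reaches 1 at x = 1/12.69 = 0.078802
Step 2: integral(f_1) = integral(12.69x, 0, 0.078802) + integral(1, 0.078802, 1)
       = 12.69*0.078802^2/2 + 1*(1 - 0.078802)
       = 0.039401 + 0.921198
       = 0.960599
Step 3: As n -> infinity, f_n increases to f, so by MCT integral(f_n) -> integral(f) = 12.69/2 = 6.345.
Convergence: integral(f_1) = 0.960599 -> 6.345 as n -> infinity


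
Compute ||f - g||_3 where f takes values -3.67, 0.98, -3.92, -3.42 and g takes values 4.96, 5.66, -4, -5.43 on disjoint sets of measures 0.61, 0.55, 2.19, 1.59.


Step 1: Compute differences f_i - g_i:
  -3.67 - 4.96 = -8.63
  0.98 - 5.66 = -4.68
  -3.92 - -4 = 0.08
  -3.42 - -5.43 = 2.01
Step 2: Compute |diff|^3 * measure for each set:
  |-8.63|^3 * 0.61 = 642.735647 * 0.61 = 392.068745
  |-4.68|^3 * 0.55 = 102.503232 * 0.55 = 56.376778
  |0.08|^3 * 2.19 = 5.120000e-04 * 2.19 = 0.001121
  |2.01|^3 * 1.59 = 8.120601 * 1.59 = 12.911756
Step 3: Sum = 461.358399
Step 4: ||f-g||_3 = (461.358399)^(1/3) = 7.727034


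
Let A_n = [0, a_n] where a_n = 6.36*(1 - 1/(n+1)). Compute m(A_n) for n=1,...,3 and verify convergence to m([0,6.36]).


By continuity of measure from below: if A_n increases to A, then m(A_n) -> m(A).
Here A = [0, 6.36], so m(A) = 6.36
Step 1: a_1 = 6.36*(1 - 1/2) = 3.18, m(A_1) = 3.18
Step 2: a_2 = 6.36*(1 - 1/3) = 4.24, m(A_2) = 4.24
Step 3: a_3 = 6.36*(1 - 1/4) = 4.77, m(A_3) = 4.77
Limit: m(A_n) -> m([0,6.36]) = 6.36


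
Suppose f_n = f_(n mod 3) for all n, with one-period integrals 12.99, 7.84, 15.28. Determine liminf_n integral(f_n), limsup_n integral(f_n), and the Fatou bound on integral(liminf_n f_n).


The sequence (integral(f_n)) is periodic with period 3, repeating the values 12.99, 7.84, 15.28 indefinitely.
Step 1: For a periodic sequence, every tail (a_m, a_(m+1), ...) contains all 3 period values infinitely often.
Step 2: Hence inf of every tail = min of the period values = min(12.99, 7.84, 15.28) = 7.84.
        liminf_n integral(f_n) = sup over m of (inf of tail from m) = 7.84.
Step 3: Similarly sup of every tail = max of the period values = 15.28.
        limsup_n integral(f_n) = 15.28.
Step 4: Fatou's lemma: integral(liminf_n f_n) <= liminf_n integral(f_n) = 7.84.
        So the integral of the pointwise liminf is at most 7.84.


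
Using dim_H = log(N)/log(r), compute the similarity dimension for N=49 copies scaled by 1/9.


For a self-similar set with N copies scaled by 1/r:
dim_H = log(N)/log(r) = log(49)/log(9)
= 3.89182/2.197225
= 1.771244


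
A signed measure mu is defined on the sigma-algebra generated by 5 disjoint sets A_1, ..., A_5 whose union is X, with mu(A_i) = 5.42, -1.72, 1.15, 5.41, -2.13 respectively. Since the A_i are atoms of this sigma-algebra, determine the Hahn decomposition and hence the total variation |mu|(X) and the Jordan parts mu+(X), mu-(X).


Step 1: Every measurable set is a union of atoms (the cells / points), so a Hahn decomposition is
  obtained by grouping atoms by sign: P = union of atoms with mu > 0, N = union of the remaining atoms.
  Atoms in P (indices): 1, 3, 4;  atoms in N (indices): 2, 5
  Positive values: 5.42, 1.15, 5.41
  Negative values: -1.72, -2.13
Step 2: mu+(X) = mu(P) = sum of positive atom values = 11.98
Step 3: mu-(X) = -mu(N) = sum of |negative atom values| = 3.85
Step 4: |mu|(X) = mu+(X) + mu-(X) = 11.98 + 3.85 = 15.83


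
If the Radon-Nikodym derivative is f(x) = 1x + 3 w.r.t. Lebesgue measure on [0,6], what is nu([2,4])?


nu(A) = integral_A (dnu/dmu) dmu = integral_2^4 (1x + 3) dx
Step 1: Antiderivative F(x) = (1/2)x^2 + 3x
Step 2: F(4) = (1/2)*4^2 + 3*4 = 8 + 12 = 20
Step 3: F(2) = (1/2)*2^2 + 3*2 = 2 + 6 = 8
Step 4: nu([2,4]) = F(4) - F(2) = 20 - 8 = 12


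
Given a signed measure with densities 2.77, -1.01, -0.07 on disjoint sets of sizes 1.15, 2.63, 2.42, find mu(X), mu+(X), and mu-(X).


Step 1: Compute signed measure on each set:
  Set 1: 2.77 * 1.15 = 3.1855
  Set 2: -1.01 * 2.63 = -2.6563
  Set 3: -0.07 * 2.42 = -0.1694
Step 2: Total signed measure = (3.1855) + (-2.6563) + (-0.1694)
     = 0.3598
Step 3: Positive part mu+(X) = sum of positive contributions = 3.1855
Step 4: Negative part mu-(X) = |sum of negative contributions| = 2.8257


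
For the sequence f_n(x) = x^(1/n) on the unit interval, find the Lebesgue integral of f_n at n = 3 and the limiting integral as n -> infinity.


At n = 3: f_3(x) = x^(1/3).
Step 1: integral(x^(1/3), 0, 1) = [x^(1/3+1) / (1/3+1)] from 0 to 1
     = 1 / (1/3 + 1) = 1 / ((3+1)/3) = 3/(3+1)
     = 3/4 = 0.75
Step 2: As n -> infinity, f_n(x) = x^(1/n) -> 1 for x in (0,1], and f_n is increasing in n.
By MCT, lim_n integral(f_n) = integral(lim_n f_n) = integral(1, 0, 1) = 1.
Step 3: Verify convergence: 3/4 = 0.75 -> 1


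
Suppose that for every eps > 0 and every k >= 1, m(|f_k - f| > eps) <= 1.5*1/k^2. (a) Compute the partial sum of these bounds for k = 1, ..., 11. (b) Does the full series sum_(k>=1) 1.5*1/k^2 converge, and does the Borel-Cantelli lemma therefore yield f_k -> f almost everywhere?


Step 1: List the terms 1.5*1/k^2 for k = 1 to 11:
  k=1: 1.5
  k=2: 0.375
  k=3: 0.166667
  k=4: 0.09375
  k=5: 0.06
  k=6: 0.041667
  k=7: 0.030612
  k=8: 0.023438
  k=9: 0.018519
  k=10: 0.015
  k=11: 0.012397
Step 2: Partial sum = 1.5 + 0.375 + 0.166667 + 0.09375 + 0.06 + 0.041667 + 0.030612 + 0.023438 + 0.018519 + 0.015 + 0.012397
     = 2.337048
Step 3: The full series sum_(k>=1) 1.5*1/k^2 converges (p-series with p = 2 > 1; a constant multiple of a convergent series converges).
Step 4: Fix eps > 0. Since sum_k m(|f_k - f| > eps) < infinity, the Borel-Cantelli lemma gives
        m(limsup_k {|f_k - f| > eps}) = 0, i.e. for a.e. x, |f_k(x) - f(x)| <= eps for all large k.
        Applying this with eps = 1/j for j = 1, 2, ... and intersecting the countably many full-measure sets,
        for a.e. x we get limsup_k |f_k(x) - f(x)| <= 1/j for every j, hence f_k -> f almost everywhere.
Conclusion: series converges; Borel-Cantelli yields f_k -> f a.e.


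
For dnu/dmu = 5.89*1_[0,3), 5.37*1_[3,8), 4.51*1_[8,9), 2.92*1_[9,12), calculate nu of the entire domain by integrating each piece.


Integrate each piece of the Radon-Nikodym derivative:
Step 1: integral_0^3 5.89 dx = 5.89*(3-0) = 5.89*3 = 17.67
Step 2: integral_3^8 5.37 dx = 5.37*(8-3) = 5.37*5 = 26.85
Step 3: integral_8^9 4.51 dx = 4.51*(9-8) = 4.51*1 = 4.51
Step 4: integral_9^12 2.92 dx = 2.92*(12-9) = 2.92*3 = 8.76
Total: 17.67 + 26.85 + 4.51 + 8.76 = 57.79


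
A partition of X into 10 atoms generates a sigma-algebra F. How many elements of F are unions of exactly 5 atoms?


Each element of F is a union of some subset of the 10 atoms.
Elements that are unions of exactly 5 atoms correspond to 5-element subsets of the 10 atoms.
Count = C(10, 5) = 10! / (5! * 5!) = 252.


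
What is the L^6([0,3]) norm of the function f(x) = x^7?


Step 1: ||f||_6 = (integral_0^3 |x^7|^6 dx)^(1/6)
     = (integral_0^3 x^42 dx)^(1/6)
Step 2: integral_0^3 x^42 dx = [x^43/(43)] from 0 to 3 = 3^43/43
     = 328256967394537077627/43 = 7.633883e+18
Step 3: ||f||_6 = (7.633883e+18)^(1/6) = 1403.2151


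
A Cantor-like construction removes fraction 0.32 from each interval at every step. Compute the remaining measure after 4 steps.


Step 1: At each step, fraction remaining = 1 - 0.32 = 0.68
Step 2: After 4 steps, measure = (0.68)^4
Step 3: Computing the power step by step:
  After step 1: 0.68
  After step 2: 0.4624
  After step 3: 0.314432
  After step 4: 0.213814
Result = 0.213814


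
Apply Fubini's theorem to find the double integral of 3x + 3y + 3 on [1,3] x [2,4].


By Fubini, integrate in x first, then y.
Step 1: Fix y, integrate over x in [1,3]:
  integral(3x + 3y + 3, x=1..3)
  = 3*(3^2 - 1^2)/2 + (3y + 3)*(3 - 1)
  = 12 + (3y + 3)*2
  = 12 + 6y + 6
  = 18 + 6y
Step 2: Integrate over y in [2,4]:
  integral(18 + 6y, y=2..4)
  = 18*2 + 6*(4^2 - 2^2)/2
  = 36 + 36
  = 72


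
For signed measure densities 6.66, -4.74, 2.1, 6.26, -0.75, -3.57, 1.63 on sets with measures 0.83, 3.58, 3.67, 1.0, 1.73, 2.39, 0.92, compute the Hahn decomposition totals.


Step 1: Compute signed measure on each set:
  Set 1: 6.66 * 0.83 = 5.5278
  Set 2: -4.74 * 3.58 = -16.9692
  Set 3: 2.1 * 3.67 = 7.707
  Set 4: 6.26 * 1.0 = 6.26
  Set 5: -0.75 * 1.73 = -1.2975
  Set 6: -3.57 * 2.39 = -8.5323
  Set 7: 1.63 * 0.92 = 1.4996
Step 2: Total signed measure = (5.5278) + (-16.9692) + (7.707) + (6.26) + (-1.2975) + (-8.5323) + (1.4996)
     = -5.8046
Step 3: Positive part mu+(X) = sum of positive contributions = 20.9944
Step 4: Negative part mu-(X) = |sum of negative contributions| = 26.799


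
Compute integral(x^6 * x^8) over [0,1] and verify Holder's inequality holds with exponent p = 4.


Step 1: Exact integral of f*g = integral(x^14, 0, 1) = 1/15
     = 0.066667
Step 2: Holder bound with p=4, q=1.333333:
  ||f||_p = (integral x^24 dx)^(1/4) = (1/25)^(1/4) = 0.447214
  ||g||_q = (integral x^10.666667 dx)^(1/1.333333) = (1/11.666667)^(1/1.333333) = 0.158413
Step 3: Holder bound = ||f||_p * ||g||_q = 0.447214 * 0.158413 = 0.070844
Verification: 0.066667 <= 0.070844 (Holder holds)


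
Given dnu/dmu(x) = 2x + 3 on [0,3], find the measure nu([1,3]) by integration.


nu(A) = integral_A (dnu/dmu) dmu = integral_1^3 (2x + 3) dx
Step 1: Antiderivative F(x) = (2/2)x^2 + 3x
Step 2: F(3) = (2/2)*3^2 + 3*3 = 9 + 9 = 18
Step 3: F(1) = (2/2)*1^2 + 3*1 = 1 + 3 = 4
Step 4: nu([1,3]) = F(3) - F(1) = 18 - 4 = 14


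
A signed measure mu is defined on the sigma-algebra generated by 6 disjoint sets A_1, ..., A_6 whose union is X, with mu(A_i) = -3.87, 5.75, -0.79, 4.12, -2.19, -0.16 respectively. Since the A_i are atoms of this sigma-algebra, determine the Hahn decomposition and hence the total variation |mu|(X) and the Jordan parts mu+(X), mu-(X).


Step 1: Every measurable set is a union of atoms (the cells / points), so a Hahn decomposition is
  obtained by grouping atoms by sign: P = union of atoms with mu > 0, N = union of the remaining atoms.
  Atoms in P (indices): 2, 4;  atoms in N (indices): 1, 3, 5, 6
  Positive values: 5.75, 4.12
  Negative values: -3.87, -0.79, -2.19, -0.16
Step 2: mu+(X) = mu(P) = sum of positive atom values = 9.87
Step 3: mu-(X) = -mu(N) = sum of |negative atom values| = 7.01
Step 4: |mu|(X) = mu+(X) + mu-(X) = 9.87 + 7.01 = 16.88


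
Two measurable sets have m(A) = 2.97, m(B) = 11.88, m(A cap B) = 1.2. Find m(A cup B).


By inclusion-exclusion: m(A u B) = m(A) + m(B) - m(A n B)
= 2.97 + 11.88 - 1.2
= 13.65


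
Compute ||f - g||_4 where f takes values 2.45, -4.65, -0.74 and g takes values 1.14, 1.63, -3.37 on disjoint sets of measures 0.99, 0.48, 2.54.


Step 1: Compute differences f_i - g_i:
  2.45 - 1.14 = 1.31
  -4.65 - 1.63 = -6.28
  -0.74 - -3.37 = 2.63
Step 2: Compute |diff|^4 * measure for each set:
  |1.31|^4 * 0.99 = 2.944999 * 0.99 = 2.915549
  |-6.28|^4 * 0.48 = 1555.387395 * 0.48 = 746.585949
  |2.63|^4 * 2.54 = 47.843506 * 2.54 = 121.522504
Step 3: Sum = 871.024003
Step 4: ||f-g||_4 = (871.024003)^(1/4) = 5.432598


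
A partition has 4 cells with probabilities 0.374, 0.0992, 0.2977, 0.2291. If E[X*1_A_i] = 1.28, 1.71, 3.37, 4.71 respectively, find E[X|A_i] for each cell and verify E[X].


For each cell A_i: E[X|A_i] = E[X*1_A_i] / P(A_i)
Step 1: E[X|A_1] = 1.28 / 0.374 = 3.42246
Step 2: E[X|A_2] = 1.71 / 0.0992 = 17.237903
Step 3: E[X|A_3] = 3.37 / 0.2977 = 11.320121
Step 4: E[X|A_4] = 4.71 / 0.2291 = 20.558708
Verification: E[X] = sum E[X*1_A_i] = 1.28 + 1.71 + 3.37 + 4.71 = 11.07


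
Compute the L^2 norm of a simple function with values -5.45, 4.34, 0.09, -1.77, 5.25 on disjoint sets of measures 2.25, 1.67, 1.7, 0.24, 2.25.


Step 1: Compute |f_i|^2 for each value:
  |-5.45|^2 = 29.7025
  |4.34|^2 = 18.8356
  |0.09|^2 = 0.0081
  |-1.77|^2 = 3.1329
  |5.25|^2 = 27.5625
Step 2: Multiply by measures and sum:
  29.7025 * 2.25 = 66.830625
  18.8356 * 1.67 = 31.455452
  0.0081 * 1.7 = 0.01377
  3.1329 * 0.24 = 0.751896
  27.5625 * 2.25 = 62.015625
Sum = 66.830625 + 31.455452 + 0.01377 + 0.751896 + 62.015625 = 161.067368
Step 3: Take the p-th root:
||f||_2 = (161.067368)^(1/2) = 12.691232


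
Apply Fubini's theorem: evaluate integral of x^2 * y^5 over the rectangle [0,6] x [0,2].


By Fubini's theorem, the double integral factors as a product of single integrals:
Step 1: integral_0^6 x^2 dx = [x^3/3] from 0 to 6
     = 6^3/3 = 72
Step 2: integral_0^2 y^5 dy = [y^6/6] from 0 to 2
     = 2^6/6 = 10.666667
Step 3: Double integral = 72 * 10.666667 = 768


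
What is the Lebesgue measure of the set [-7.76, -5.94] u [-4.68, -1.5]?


For pairwise disjoint intervals, m(union) = sum of lengths.
= (-5.94 - -7.76) + (-1.5 - -4.68)
= 1.82 + 3.18
= 5


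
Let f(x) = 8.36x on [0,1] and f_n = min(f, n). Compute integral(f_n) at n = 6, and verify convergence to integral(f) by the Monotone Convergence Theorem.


f(x) = 8.36x on [0,1]; f_n(x) = min(8.36x, n). At n = 6:
Step 1: f(x) reaches 6 at x = 6/8.36 = 0.717703
Step 2: integral(f_6) = integral(8.36x, 0, 0.717703) + integral(6, 0.717703, 1)
       = 8.36*0.717703^2/2 + 6*(1 - 0.717703)
       = 2.15311 + 1.69378
       = 3.84689
Step 3: As n -> infinity, f_n increases to f, so by MCT integral(f_n) -> integral(f) = 8.36/2 = 4.18.
Convergence: integral(f_6) = 3.84689 -> 4.18 as n -> infinity


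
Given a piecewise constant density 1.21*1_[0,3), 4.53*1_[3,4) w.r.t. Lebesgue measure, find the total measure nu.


Integrate each piece of the Radon-Nikodym derivative:
Step 1: integral_0^3 1.21 dx = 1.21*(3-0) = 1.21*3 = 3.63
Step 2: integral_3^4 4.53 dx = 4.53*(4-3) = 4.53*1 = 4.53
Total: 3.63 + 4.53 = 8.16


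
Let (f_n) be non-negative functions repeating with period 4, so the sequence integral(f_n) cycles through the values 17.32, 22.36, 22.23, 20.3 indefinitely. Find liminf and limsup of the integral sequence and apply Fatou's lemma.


The sequence (integral(f_n)) is periodic with period 4, repeating the values 17.32, 22.36, 22.23, 20.3 indefinitely.
Step 1: For a periodic sequence, every tail (a_m, a_(m+1), ...) contains all 4 period values infinitely often.
Step 2: Hence inf of every tail = min of the period values = min(17.32, 22.36, 22.23, 20.3) = 17.32.
        liminf_n integral(f_n) = sup over m of (inf of tail from m) = 17.32.
Step 3: Similarly sup of every tail = max of the period values = 22.36.
        limsup_n integral(f_n) = 22.36.
Step 4: Fatou's lemma: integral(liminf_n f_n) <= liminf_n integral(f_n) = 17.32.
        So the integral of the pointwise liminf is at most 17.32.


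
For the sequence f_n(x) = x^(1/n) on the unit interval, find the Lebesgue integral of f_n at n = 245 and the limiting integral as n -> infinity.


At n = 245: f_245(x) = x^(1/245).
Step 1: integral(x^(1/245), 0, 1) = [x^(1/245+1) / (1/245+1)] from 0 to 1
     = 1 / (1/245 + 1) = 1 / ((245+1)/245) = 245/(245+1)
     = 245/246 = 0.995935
Step 2: As n -> infinity, f_n(x) = x^(1/n) -> 1 for x in (0,1], and f_n is increasing in n.
By MCT, lim_n integral(f_n) = integral(lim_n f_n) = integral(1, 0, 1) = 1.
Step 3: Verify convergence: 245/246 = 0.995935 -> 1


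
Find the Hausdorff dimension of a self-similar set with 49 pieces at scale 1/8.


For a self-similar set with N copies scaled by 1/r:
dim_H = log(N)/log(r) = log(49)/log(8)
= 3.89182/2.079442
= 1.87157


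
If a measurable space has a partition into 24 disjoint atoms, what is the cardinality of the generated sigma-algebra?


Each element of the sigma-algebra is a union of some subset of the 24 atoms.
The number of such subsets is 2^24 = 16777216.


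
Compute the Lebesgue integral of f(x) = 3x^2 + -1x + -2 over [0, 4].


The Lebesgue integral of a Riemann-integrable function agrees with the Riemann integral.
Antiderivative F(x) = (3/3)x^3 + (-1/2)x^2 + -2x
F(4) = (3/3)*4^3 + (-1/2)*4^2 + -2*4
     = (3/3)*64 + (-1/2)*16 + -2*4
     = 64 + -8 + -8
     = 48
F(0) = 0.0
Integral = F(4) - F(0) = 48 - 0.0 = 48


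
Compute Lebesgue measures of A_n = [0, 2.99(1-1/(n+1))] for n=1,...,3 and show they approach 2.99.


By continuity of measure from below: if A_n increases to A, then m(A_n) -> m(A).
Here A = [0, 2.99], so m(A) = 2.99
Step 1: a_1 = 2.99*(1 - 1/2) = 1.495, m(A_1) = 1.495
Step 2: a_2 = 2.99*(1 - 1/3) = 1.9933, m(A_2) = 1.9933
Step 3: a_3 = 2.99*(1 - 1/4) = 2.2425, m(A_3) = 2.2425
Limit: m(A_n) -> m([0,2.99]) = 2.99


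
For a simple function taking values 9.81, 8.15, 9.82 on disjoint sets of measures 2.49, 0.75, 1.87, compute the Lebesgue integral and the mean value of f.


Step 1: Integral = sum(value_i * measure_i)
= 9.81*2.49 + 8.15*0.75 + 9.82*1.87
= 24.4269 + 6.1125 + 18.3634
= 48.9028
Step 2: Total measure of domain = 2.49 + 0.75 + 1.87 = 5.11
Step 3: Average value = 48.9028 / 5.11 = 9.57002


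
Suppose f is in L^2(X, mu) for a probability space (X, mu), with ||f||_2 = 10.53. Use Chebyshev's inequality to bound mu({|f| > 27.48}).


Chebyshev/Markov inequality: mu(|f| > eps) <= (||f||_p / eps)^p
Step 1: ||f||_2 / eps = 10.53 / 27.48 = 0.383188
Step 2: Raise to power p = 2:
  (0.383188)^2 = 0.146833
Step 3: Therefore mu(|f| > 27.48) <= 0.146833


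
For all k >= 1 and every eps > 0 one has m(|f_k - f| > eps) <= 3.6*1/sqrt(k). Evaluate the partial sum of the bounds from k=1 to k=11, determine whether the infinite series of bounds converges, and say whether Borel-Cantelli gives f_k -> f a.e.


Step 1: List the terms 3.6*1/sqrt(k) for k = 1 to 11:
  k=1: 3.6
  k=2: 2.545584
  k=3: 2.078461
  k=4: 1.8
  k=5: 1.609969
  k=6: 1.469694
  k=7: 1.360672
  k=8: 1.272792
  k=9: 1.2
  k=10: 1.13842
  k=11: 1.085441
Step 2: Partial sum = 3.6 + 2.545584 + 2.078461 + 1.8 + 1.609969 + 1.469694 + 1.360672 + 1.272792 + 1.2 + 1.13842 + 1.085441
     = 19.161033
Step 3: The full series sum_(k>=1) 3.6*1/sqrt(k) diverges (p-series with p = 1/2 <= 1; a nonzero constant multiple of a divergent series diverges).
Step 4: The (first) Borel-Cantelli lemma requires a summable sequence of measures, so it does not apply here;
        from this bound alone no conclusion about a.e. convergence can be drawn (convergence in measure still
        gives an a.e.-convergent subsequence, but not a.e. convergence of the whole sequence).
Conclusion: series diverges; Borel-Cantelli is inconclusive about a.e. convergence of f_k.


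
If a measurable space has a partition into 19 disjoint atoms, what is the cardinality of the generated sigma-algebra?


Each element of the sigma-algebra is a union of some subset of the 19 atoms.
The number of such subsets is 2^19 = 524288.


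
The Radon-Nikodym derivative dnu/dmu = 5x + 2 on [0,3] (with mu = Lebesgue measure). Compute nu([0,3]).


nu(A) = integral_A (dnu/dmu) dmu = integral_0^3 (5x + 2) dx
Step 1: Antiderivative F(x) = (5/2)x^2 + 2x
Step 2: F(3) = (5/2)*3^2 + 2*3 = 22.5 + 6 = 28.5
Step 3: F(0) = (5/2)*0^2 + 2*0 = 0.0 + 0 = 0.0
Step 4: nu([0,3]) = F(3) - F(0) = 28.5 - 0.0 = 28.5


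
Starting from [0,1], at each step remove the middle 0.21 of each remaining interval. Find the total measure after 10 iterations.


Step 1: At each step, fraction remaining = 1 - 0.21 = 0.79
Step 2: After 10 steps, measure = (0.79)^10
Result = 0.094683


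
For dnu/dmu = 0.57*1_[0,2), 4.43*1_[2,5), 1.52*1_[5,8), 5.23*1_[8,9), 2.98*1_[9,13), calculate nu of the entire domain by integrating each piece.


Integrate each piece of the Radon-Nikodym derivative:
Step 1: integral_0^2 0.57 dx = 0.57*(2-0) = 0.57*2 = 1.14
Step 2: integral_2^5 4.43 dx = 4.43*(5-2) = 4.43*3 = 13.29
Step 3: integral_5^8 1.52 dx = 1.52*(8-5) = 1.52*3 = 4.56
Step 4: integral_8^9 5.23 dx = 5.23*(9-8) = 5.23*1 = 5.23
Step 5: integral_9^13 2.98 dx = 2.98*(13-9) = 2.98*4 = 11.92
Total: 1.14 + 13.29 + 4.56 + 5.23 + 11.92 = 36.14


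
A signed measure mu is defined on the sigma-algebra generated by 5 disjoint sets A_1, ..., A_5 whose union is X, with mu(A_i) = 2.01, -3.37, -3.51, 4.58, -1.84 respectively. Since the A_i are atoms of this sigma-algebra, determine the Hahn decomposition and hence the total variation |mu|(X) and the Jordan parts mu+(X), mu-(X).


Step 1: Every measurable set is a union of atoms (the cells / points), so a Hahn decomposition is
  obtained by grouping atoms by sign: P = union of atoms with mu > 0, N = union of the remaining atoms.
  Atoms in P (indices): 1, 4;  atoms in N (indices): 2, 3, 5
  Positive values: 2.01, 4.58
  Negative values: -3.37, -3.51, -1.84
Step 2: mu+(X) = mu(P) = sum of positive atom values = 6.59
Step 3: mu-(X) = -mu(N) = sum of |negative atom values| = 8.72
Step 4: |mu|(X) = mu+(X) + mu-(X) = 6.59 + 8.72 = 15.31


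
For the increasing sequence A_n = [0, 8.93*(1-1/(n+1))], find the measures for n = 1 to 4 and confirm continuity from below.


By continuity of measure from below: if A_n increases to A, then m(A_n) -> m(A).
Here A = [0, 8.93], so m(A) = 8.93
Step 1: a_1 = 8.93*(1 - 1/2) = 4.465, m(A_1) = 4.465
Step 2: a_2 = 8.93*(1 - 1/3) = 5.9533, m(A_2) = 5.9533
Step 3: a_3 = 8.93*(1 - 1/4) = 6.6975, m(A_3) = 6.6975
Step 4: a_4 = 8.93*(1 - 1/5) = 7.144, m(A_4) = 7.144
Limit: m(A_n) -> m([0,8.93]) = 8.93


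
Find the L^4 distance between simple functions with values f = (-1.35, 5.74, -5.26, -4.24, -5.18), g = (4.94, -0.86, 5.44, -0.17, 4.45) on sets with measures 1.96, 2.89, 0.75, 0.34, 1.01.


Step 1: Compute differences f_i - g_i:
  -1.35 - 4.94 = -6.29
  5.74 - -0.86 = 6.6
  -5.26 - 5.44 = -10.7
  -4.24 - -0.17 = -4.07
  -5.18 - 4.45 = -9.63
Step 2: Compute |diff|^4 * measure for each set:
  |-6.29|^4 * 1.96 = 1565.318009 * 1.96 = 3068.023297
  |6.6|^4 * 2.89 = 1897.4736 * 2.89 = 5483.698704
  |-10.7|^4 * 0.75 = 13107.9601 * 0.75 = 9830.970075
  |-4.07|^4 * 0.34 = 274.395912 * 0.34 = 93.29461
  |-9.63|^4 * 1.01 = 8600.132622 * 1.01 = 8686.133948
Step 3: Sum = 27162.120634
Step 4: ||f-g||_4 = (27162.120634)^(1/4) = 12.837809


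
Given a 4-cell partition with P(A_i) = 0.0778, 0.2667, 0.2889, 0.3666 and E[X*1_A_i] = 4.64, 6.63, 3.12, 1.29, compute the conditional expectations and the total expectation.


For each cell A_i: E[X|A_i] = E[X*1_A_i] / P(A_i)
Step 1: E[X|A_1] = 4.64 / 0.0778 = 59.640103
Step 2: E[X|A_2] = 6.63 / 0.2667 = 24.859393
Step 3: E[X|A_3] = 3.12 / 0.2889 = 10.799585
Step 4: E[X|A_4] = 1.29 / 0.3666 = 3.518822
Verification: E[X] = sum E[X*1_A_i] = 4.64 + 6.63 + 3.12 + 1.29 = 15.68


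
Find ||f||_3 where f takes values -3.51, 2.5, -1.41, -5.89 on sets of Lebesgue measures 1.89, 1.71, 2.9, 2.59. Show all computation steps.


Step 1: Compute |f_i|^3 for each value:
  |-3.51|^3 = 43.243551
  |2.5|^3 = 15.625
  |-1.41|^3 = 2.803221
  |-5.89|^3 = 204.336469
Step 2: Multiply by measures and sum:
  43.243551 * 1.89 = 81.730311
  15.625 * 1.71 = 26.71875
  2.803221 * 2.9 = 8.129341
  204.336469 * 2.59 = 529.231455
Sum = 81.730311 + 26.71875 + 8.129341 + 529.231455 = 645.809857
Step 3: Take the p-th root:
||f||_3 = (645.809857)^(1/3) = 8.643737


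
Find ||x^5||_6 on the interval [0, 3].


Step 1: ||f||_6 = (integral_0^3 |x^5|^6 dx)^(1/6)
     = (integral_0^3 x^30 dx)^(1/6)
Step 2: integral_0^3 x^30 dx = [x^31/(31)] from 0 to 3 = 3^31/31
     = 617673396283947/31 = 1.992495e+13
Step 3: ||f||_6 = (1.992495e+13)^(1/6) = 164.651693


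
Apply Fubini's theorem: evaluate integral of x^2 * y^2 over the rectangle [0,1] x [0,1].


By Fubini's theorem, the double integral factors as a product of single integrals:
Step 1: integral_0^1 x^2 dx = [x^3/3] from 0 to 1
     = 1^3/3 = 0.333333
Step 2: integral_0^1 y^2 dy = [y^3/3] from 0 to 1
     = 1^3/3 = 0.333333
Step 3: Double integral = 0.333333 * 0.333333 = 0.111111
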